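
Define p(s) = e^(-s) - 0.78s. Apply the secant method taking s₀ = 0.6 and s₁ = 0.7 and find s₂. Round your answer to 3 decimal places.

0.662

p(0.6) = 0.08081, p(0.7) = -0.04941
s₂ = 0.70000 − (-0.04941)·(0.70000 − 0.60000) / (-0.04941 − 0.08081) = 0.70000 − (-0.00494)/(-0.13023) = 0.66205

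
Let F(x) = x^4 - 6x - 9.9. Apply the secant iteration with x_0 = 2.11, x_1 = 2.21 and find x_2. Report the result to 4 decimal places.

F(2.11) = -2.738806, F(2.21) = 0.694433
x_2 = 2.210000 − 0.694433·(2.210000 − 2.110000) / (0.694433 − (-2.738806)) = 2.210000 − (0.069443)/(3.433238) = 2.189773

2.1898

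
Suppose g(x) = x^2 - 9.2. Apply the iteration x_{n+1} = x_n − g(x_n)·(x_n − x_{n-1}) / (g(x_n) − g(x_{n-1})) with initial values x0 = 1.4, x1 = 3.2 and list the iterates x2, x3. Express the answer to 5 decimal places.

g(1.4) = -7.2400000, g(3.2) = 1.0400000
x2 = 3.2000000 − 1.0400000·(3.2000000 − 1.4000000) / (1.0400000 − (-7.2400000)) = 3.2000000 − (1.8720000)/(8.2800000) = 2.9739130
g(2.9739130) = -0.3558412
x3 = 2.9739130 − (-0.3558412)·(2.9739130 − 3.2000000) / (-0.3558412 − 1.0400000) = 2.9739130 − (0.0804511)/(-1.3958412) = 3.0315493

2.97391, 3.03155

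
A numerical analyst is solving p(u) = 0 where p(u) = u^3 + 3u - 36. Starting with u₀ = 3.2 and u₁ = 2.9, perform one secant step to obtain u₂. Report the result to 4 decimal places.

p(3.2) = 6.368000, p(2.9) = -2.911000
u₂ = 2.900000 − (-2.911000)·(2.900000 − 3.200000) / (-2.911000 − 6.368000) = 2.900000 − (0.873300)/(-9.279000) = 2.994116

2.9941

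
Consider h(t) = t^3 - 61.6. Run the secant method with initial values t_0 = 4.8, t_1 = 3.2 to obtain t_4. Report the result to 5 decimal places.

3.94795

h(4.8) = 48.9920000, h(3.2) = -28.8320000
t_2 = 3.2000000 − (-28.8320000)·(3.2000000 − 4.8000000) / (-28.8320000 − 48.9920000) = 3.2000000 − (46.1312000)/(-77.8240000) = 3.7927632
h(3.7927632) = -7.0409033
t_3 = 3.7927632 − (-7.0409033)·(3.7927632 − 3.2000000) / (-7.0409033 − (-28.8320000)) = 3.7927632 − (-4.1735881)/(21.7910967) = 3.9842904
h(3.9842904) = 1.6488956
t_4 = 3.9842904 − 1.6488956·(3.9842904 − 3.7927632) / (1.6488956 − (-7.0409033)) = 3.9842904 − (0.3158084)/(8.6897990) = 3.9479479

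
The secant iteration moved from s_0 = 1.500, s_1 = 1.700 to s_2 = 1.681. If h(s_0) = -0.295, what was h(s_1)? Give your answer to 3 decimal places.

The secant line through (1.500, -0.295) and (1.700, h(s_1)) crosses zero at s_2 = 1.681.
So (1.500, -0.295), (1.700, h(s_1)), (1.681, 0) are collinear:
h(s_1) = -0.295 · (1.700 − 1.681) / (1.500 − 1.681) = -0.295 · (0.01900)/(-0.18100) = 0.03097

0.031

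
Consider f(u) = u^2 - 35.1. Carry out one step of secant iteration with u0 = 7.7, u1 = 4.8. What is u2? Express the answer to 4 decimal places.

5.7648

f(7.7) = 24.190000, f(4.8) = -12.060000
u2 = 4.800000 − (-12.060000)·(4.800000 − 7.700000) / (-12.060000 − 24.190000) = 4.800000 − (34.974000)/(-36.250000) = 5.764800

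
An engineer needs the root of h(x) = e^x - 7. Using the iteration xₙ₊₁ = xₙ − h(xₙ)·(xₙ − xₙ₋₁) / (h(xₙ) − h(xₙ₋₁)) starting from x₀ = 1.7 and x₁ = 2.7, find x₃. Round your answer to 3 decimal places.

h(1.7) = -1.52605, h(2.7) = 7.87973
x₂ = 2.70000 − 7.87973·(2.70000 − 1.70000) / (7.87973 − (-1.52605)) = 2.70000 − (7.87973)/(9.40578) = 1.86225
h(1.86225) = -0.56182
x₃ = 1.86225 − (-0.56182)·(1.86225 − 2.70000) / (-0.56182 − 7.87973) = 1.86225 − (0.47067)/(-8.44155) = 1.91800

1.918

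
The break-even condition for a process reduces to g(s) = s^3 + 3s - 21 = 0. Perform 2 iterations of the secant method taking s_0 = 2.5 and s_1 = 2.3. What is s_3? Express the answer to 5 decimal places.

g(2.5) = 2.1250000, g(2.3) = -1.9330000
s_2 = 2.3000000 − (-1.9330000)·(2.3000000 − 2.5000000) / (-1.9330000 − 2.1250000) = 2.3000000 − (0.3866000)/(-4.0580000) = 2.3952686
g(2.3952686) = -0.0717916
s_3 = 2.3952686 − (-0.0717916)·(2.3952686 − 2.3000000) / (-0.0717916 − (-1.9330000)) = 2.3952686 − (-0.0068395)/(1.8612084) = 2.3989434

2.39894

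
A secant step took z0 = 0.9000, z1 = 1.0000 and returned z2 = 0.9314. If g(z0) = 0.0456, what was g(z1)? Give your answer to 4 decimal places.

The secant line through (0.9000, 0.0456) and (1.0000, g(z1)) crosses zero at z2 = 0.9314.
So (0.9000, 0.0456), (1.0000, g(z1)), (0.9314, 0) are collinear:
g(z1) = 0.0456 · (1.0000 − 0.9314) / (0.9000 − 0.9314) = 0.0456 · (0.068600)/(-0.031400) = -0.099623

-0.0996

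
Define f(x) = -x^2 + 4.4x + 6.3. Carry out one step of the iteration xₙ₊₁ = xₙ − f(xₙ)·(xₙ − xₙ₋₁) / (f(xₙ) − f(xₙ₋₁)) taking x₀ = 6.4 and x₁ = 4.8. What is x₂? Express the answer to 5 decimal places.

f(6.4) = -6.5000000, f(4.8) = 4.3800000
x₂ = 4.8000000 − 4.3800000·(4.8000000 − 6.4000000) / (4.3800000 − (-6.5000000)) = 4.8000000 − (-7.0080000)/(10.8800000) = 5.4441176

5.44412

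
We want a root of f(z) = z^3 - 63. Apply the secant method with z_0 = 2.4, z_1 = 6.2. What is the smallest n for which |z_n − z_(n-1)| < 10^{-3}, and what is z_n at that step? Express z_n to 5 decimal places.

f(2.4) = -49.1760000, f(6.2) = 175.3280000
z_2 = 6.2000000 − 175.3280000·(3.8000000)/(224.5040000) = 3.2323629;  |Δ| = 2.9676371
f(3.2323629) = -29.2277233
z_3 = 3.2323629 − (-29.2277233)·(-2.9676371)/(-204.5557233) = 3.6563905;  |Δ| = 0.4240276
f(3.6563905) = -14.1170146
z_4 = 3.6563905 − (-14.1170146)·(0.4240276)/(15.1107086) = 4.0525337;  |Δ| = 0.3961432
f(4.0525337) = 3.5548796
z_5 = 4.0525337 − 3.5548796·(0.3961432)/(17.6718942) = 3.9728455;  |Δ| = 0.0796882
f(3.9728455) = -0.2945877
z_6 = 3.9728455 − (-0.2945877)·(-0.0796882)/(-3.8494672) = 3.9789438;  |Δ| = 0.0060983
f(3.9789438) = -0.0053872
z_7 = 3.9789438 − (-0.0053872)·(0.0060983)/(0.2892004) = 3.9790574;  |Δ| = 0.0001136
|z_7 − z_6| = 0.0001136 < 10^{-3}

n = 7, z_n = 3.97906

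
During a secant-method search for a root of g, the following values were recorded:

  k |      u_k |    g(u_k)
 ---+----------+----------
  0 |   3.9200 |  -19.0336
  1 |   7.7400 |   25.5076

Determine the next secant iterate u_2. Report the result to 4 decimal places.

5.5524

u_2 = 7.7400 − 25.5076·(7.7400 − 3.9200) / (25.5076 − (-19.0336))
   = 7.7400 − (97.439032)/(44.541200) = 5.552384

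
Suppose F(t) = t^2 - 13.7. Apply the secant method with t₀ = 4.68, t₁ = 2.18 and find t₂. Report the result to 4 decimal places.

3.4843

F(4.68) = 8.202400, F(2.18) = -8.947600
t₂ = 2.180000 − (-8.947600)·(2.180000 − 4.680000) / (-8.947600 − 8.202400) = 2.180000 − (22.369000)/(-17.150000) = 3.484315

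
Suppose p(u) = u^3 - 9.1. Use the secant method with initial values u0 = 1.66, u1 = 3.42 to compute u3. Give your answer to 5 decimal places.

1.99564

p(1.66) = -4.5257040, p(3.42) = 30.9016880
u2 = 3.4200000 − 30.9016880·(3.4200000 − 1.6600000) / (30.9016880 − (-4.5257040)) = 3.4200000 − (54.3869709)/(35.4273920) = 1.8848328
p(1.8848328) = -2.4039532
u3 = 1.8848328 − (-2.4039532)·(1.8848328 − 3.4200000) / (-2.4039532 − 30.9016880) = 1.8848328 − (3.6904702)/(-33.3056412) = 1.9956389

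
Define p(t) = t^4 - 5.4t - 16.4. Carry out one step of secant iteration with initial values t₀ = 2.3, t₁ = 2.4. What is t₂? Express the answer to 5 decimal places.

p(2.3) = -0.8359000, p(2.4) = 3.8176000
t₂ = 2.4000000 − 3.8176000·(2.4000000 − 2.3000000) / (3.8176000 − (-0.8359000)) = 2.4000000 − (0.3817600)/(4.6535000) = 2.3179628

2.31796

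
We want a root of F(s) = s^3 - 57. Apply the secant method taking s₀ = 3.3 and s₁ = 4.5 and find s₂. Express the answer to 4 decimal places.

3.7580

F(3.3) = -21.063000, F(4.5) = 34.125000
s₂ = 4.500000 − 34.125000·(4.500000 − 3.300000) / (34.125000 − (-21.063000)) = 4.500000 − (40.950000)/(55.188000) = 3.757991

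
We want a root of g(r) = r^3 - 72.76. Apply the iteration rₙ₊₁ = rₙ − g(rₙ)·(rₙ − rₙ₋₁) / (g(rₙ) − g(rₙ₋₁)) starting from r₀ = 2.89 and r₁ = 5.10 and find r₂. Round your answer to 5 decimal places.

g(2.89) = -48.6224310, g(5.10) = 59.8910000
r₂ = 5.1000000 − 59.8910000·(5.1000000 − 2.8900000) / (59.8910000 − (-48.6224310)) = 5.1000000 − (132.3591100)/(108.5134310) = 3.8802514

3.88025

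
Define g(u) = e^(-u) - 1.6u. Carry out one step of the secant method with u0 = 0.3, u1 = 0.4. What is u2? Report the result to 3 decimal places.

g(0.3) = 0.26082, g(0.4) = 0.03032
u2 = 0.40000 − 0.03032·(0.40000 − 0.30000) / (0.03032 − 0.26082) = 0.40000 − (0.00303)/(-0.23050) = 0.41315

0.413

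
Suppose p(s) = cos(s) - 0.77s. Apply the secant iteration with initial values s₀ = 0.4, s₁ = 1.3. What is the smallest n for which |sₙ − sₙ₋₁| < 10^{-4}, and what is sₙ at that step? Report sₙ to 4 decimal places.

n = 5, sₙ = 0.8536

p(0.4) = 0.613061, p(1.3) = -0.733501
s₂ = 1.300000 − (-0.733501)·(0.900000)/(-1.346562) = 0.809751;  |Δ| = 0.490249
p(0.809751) = 0.066171
s₃ = 0.809751 − 0.066171·(-0.490249)/(0.799672) = 0.850318;  |Δ| = 0.040567
p(0.850318) = 0.005000
s₄ = 0.850318 − 0.005000·(0.040567)/(-0.061171) = 0.853633;  |Δ| = 0.003316
p(0.853633) = -0.000049
s₅ = 0.853633 − (-0.000049)·(0.003316)/(-0.005049) = 0.853601;  |Δ| = 0.000032
|s₅ − s₄| = 0.000032 < 10^{-4}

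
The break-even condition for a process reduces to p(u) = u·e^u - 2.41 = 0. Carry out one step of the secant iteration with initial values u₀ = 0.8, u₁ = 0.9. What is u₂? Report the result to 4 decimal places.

0.9453

p(0.8) = -0.629567, p(0.9) = -0.196357
u₂ = 0.900000 − (-0.196357)·(0.900000 − 0.800000) / (-0.196357 − (-0.629567)) = 0.900000 − (-0.019636)/(0.433210) = 0.945326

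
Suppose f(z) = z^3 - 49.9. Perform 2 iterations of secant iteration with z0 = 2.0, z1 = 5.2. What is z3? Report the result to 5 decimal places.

f(2.0) = -41.9000000, f(5.2) = 90.7080000
z2 = 5.2000000 − 90.7080000·(5.2000000 − 2.0000000) / (90.7080000 − (-41.9000000)) = 5.2000000 − (290.2656000)/(132.6080000) = 3.0111004
f(3.0111004) = -22.5991792
z3 = 3.0111004 − (-22.5991792)·(3.0111004 − 5.2000000) / (-22.5991792 − 90.7080000) = 3.0111004 − (49.4673347)/(-113.3071792) = 3.4476776

3.44768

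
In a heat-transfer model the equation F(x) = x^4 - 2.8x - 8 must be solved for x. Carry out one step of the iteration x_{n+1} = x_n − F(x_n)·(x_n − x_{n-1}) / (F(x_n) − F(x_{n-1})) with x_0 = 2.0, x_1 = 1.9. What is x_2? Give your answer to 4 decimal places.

F(2.0) = 2.400000, F(1.9) = -0.287900
x_2 = 1.900000 − (-0.287900)·(1.900000 − 2.000000) / (-0.287900 − 2.400000) = 1.900000 − (0.028790)/(-2.687900) = 1.910711

1.9107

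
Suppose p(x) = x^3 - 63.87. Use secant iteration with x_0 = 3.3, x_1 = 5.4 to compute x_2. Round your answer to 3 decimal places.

p(3.3) = -27.93300, p(5.4) = 93.59400
x_2 = 5.40000 − 93.59400·(5.40000 − 3.30000) / (93.59400 − (-27.93300)) = 5.40000 − (196.54740)/(121.52700) = 3.78269

3.783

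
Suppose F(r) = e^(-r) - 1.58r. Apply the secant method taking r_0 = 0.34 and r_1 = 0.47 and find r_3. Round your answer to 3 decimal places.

0.417

F(0.34) = 0.17457, F(0.47) = -0.11760
r_2 = 0.47000 − (-0.11760)·(0.47000 − 0.34000) / (-0.11760 − 0.17457) = 0.47000 − (-0.01529)/(-0.29217) = 0.41767
F(0.41767) = -0.00135
r_3 = 0.41767 − (-0.00135)·(0.41767 − 0.47000) / (-0.00135 − (-0.11760)) = 0.41767 − (0.00007)/(0.11625) = 0.41707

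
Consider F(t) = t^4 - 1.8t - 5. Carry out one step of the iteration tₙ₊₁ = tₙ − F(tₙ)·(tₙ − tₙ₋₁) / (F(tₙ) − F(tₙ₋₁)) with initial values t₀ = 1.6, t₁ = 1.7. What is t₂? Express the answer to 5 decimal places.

F(1.6) = -1.3264000, F(1.7) = 0.2921000
t₂ = 1.7000000 − 0.2921000·(1.7000000 − 1.6000000) / (0.2921000 − (-1.3264000)) = 1.7000000 − (0.0292100)/(1.6185000) = 1.6819524

1.68195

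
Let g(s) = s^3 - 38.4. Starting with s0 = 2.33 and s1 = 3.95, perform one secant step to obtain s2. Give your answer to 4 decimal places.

3.1817

g(2.33) = -25.750663, g(3.95) = 23.229875
s2 = 3.950000 − 23.229875·(3.950000 − 2.330000) / (23.229875 − (-25.750663)) = 3.950000 − (37.632398)/(48.980538) = 3.181687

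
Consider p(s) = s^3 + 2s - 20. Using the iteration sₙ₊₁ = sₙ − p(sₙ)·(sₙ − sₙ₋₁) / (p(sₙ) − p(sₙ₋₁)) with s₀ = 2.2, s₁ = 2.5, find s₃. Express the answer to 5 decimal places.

p(2.2) = -4.9520000, p(2.5) = 0.6250000
s₂ = 2.5000000 − 0.6250000·(2.5000000 − 2.2000000) / (0.6250000 − (-4.9520000)) = 2.5000000 − (0.1875000)/(5.5770000) = 2.4663798
p(2.4663798) = -0.0641803
s₃ = 2.4663798 − (-0.0641803)·(2.4663798 − 2.5000000) / (-0.0641803 − 0.6250000) = 2.4663798 − (0.0021578)/(-0.6891803) = 2.4695107

2.46951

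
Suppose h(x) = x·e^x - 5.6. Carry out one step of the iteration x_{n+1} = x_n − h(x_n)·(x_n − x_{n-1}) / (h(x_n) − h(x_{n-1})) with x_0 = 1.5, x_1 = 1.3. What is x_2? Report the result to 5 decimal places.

1.38501

h(1.5) = 1.1225336, h(1.3) = -0.8299143
x_2 = 1.3000000 − (-0.8299143)·(1.3000000 − 1.5000000) / (-0.8299143 − 1.1225336) = 1.3000000 − (0.1659829)/(-1.9524479) = 1.3850127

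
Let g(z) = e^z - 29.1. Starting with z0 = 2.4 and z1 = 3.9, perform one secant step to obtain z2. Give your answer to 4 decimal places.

3.1065

g(2.4) = -18.076824, g(3.9) = 20.302449
z2 = 3.900000 − 20.302449·(3.900000 − 2.400000) / (20.302449 − (-18.076824)) = 3.900000 − (30.453674)/(38.379273) = 3.106507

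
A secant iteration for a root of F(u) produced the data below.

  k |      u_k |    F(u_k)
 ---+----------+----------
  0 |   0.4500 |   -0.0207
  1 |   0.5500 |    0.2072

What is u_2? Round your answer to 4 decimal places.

u_2 = 0.5500 − 0.2072·(0.5500 − 0.4500) / (0.2072 − (-0.0207))
   = 0.5500 − (0.020720)/(0.227900) = 0.459083

0.4591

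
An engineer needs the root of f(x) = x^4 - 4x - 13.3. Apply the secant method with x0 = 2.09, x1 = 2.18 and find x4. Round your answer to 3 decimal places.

2.165

f(2.09) = -2.57970, f(2.18) = 0.56531
x2 = 2.18000 − 0.56531·(2.18000 − 2.09000) / (0.56531 − (-2.57970)) = 2.18000 − (0.05088)/(3.14501) = 2.16382
f(2.16382) = -0.03296
x3 = 2.16382 − (-0.03296)·(2.16382 − 2.18000) / (-0.03296 − 0.56531) = 2.16382 − (0.00053)/(-0.59827) = 2.16471
f(2.16471) = -0.00038
x4 = 2.16471 − (-0.00038)·(2.16471 − 2.16382) / (-0.00038 − (-0.03296)) = 2.16471 − (0.00000)/(0.03257) = 2.16472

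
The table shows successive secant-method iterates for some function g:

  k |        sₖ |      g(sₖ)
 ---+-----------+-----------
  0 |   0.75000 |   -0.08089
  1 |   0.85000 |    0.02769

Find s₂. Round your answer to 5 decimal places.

0.82450

s₂ = 0.85000 − 0.02769·(0.85000 − 0.75000) / (0.02769 − (-0.08089))
   = 0.85000 − (0.0027690)/(0.1085800) = 0.8244981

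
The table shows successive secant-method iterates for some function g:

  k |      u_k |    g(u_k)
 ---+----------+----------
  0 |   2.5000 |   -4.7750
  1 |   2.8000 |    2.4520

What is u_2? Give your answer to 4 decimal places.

u_2 = 2.8000 − 2.4520·(2.8000 − 2.5000) / (2.4520 − (-4.7750))
   = 2.8000 − (0.735600)/(7.227000) = 2.698215

2.6982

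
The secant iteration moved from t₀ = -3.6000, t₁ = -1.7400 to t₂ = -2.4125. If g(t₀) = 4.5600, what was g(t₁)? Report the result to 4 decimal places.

-2.5824

The secant line through (-3.6000, 4.5600) and (-1.7400, g(t₁)) crosses zero at t₂ = -2.4125.
So (-3.6000, 4.5600), (-1.7400, g(t₁)), (-2.4125, 0) are collinear:
g(t₁) = 4.5600 · (-1.7400 − (-2.4125)) / (-3.6000 − (-2.4125)) = 4.5600 · (0.672500)/(-1.187500) = -2.582400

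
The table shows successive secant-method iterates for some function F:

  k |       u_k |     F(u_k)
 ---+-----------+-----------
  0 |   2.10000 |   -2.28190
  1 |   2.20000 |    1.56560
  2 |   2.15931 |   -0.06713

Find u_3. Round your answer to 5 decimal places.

u_3 = 2.15931 − (-0.06713)·(2.15931 − 2.20000) / (-0.06713 − 1.56560)
   = 2.15931 − (0.0027315)/(-1.6327300) = 2.1609830

2.16098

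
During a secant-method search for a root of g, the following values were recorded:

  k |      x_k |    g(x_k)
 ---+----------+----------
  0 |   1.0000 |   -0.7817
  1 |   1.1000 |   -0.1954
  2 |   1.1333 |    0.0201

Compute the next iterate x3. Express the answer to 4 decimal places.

1.1302

x3 = 1.1333 − 0.0201·(1.1333 − 1.1000) / (0.0201 − (-0.1954))
   = 1.1333 − (0.000669)/(0.215500) = 1.130194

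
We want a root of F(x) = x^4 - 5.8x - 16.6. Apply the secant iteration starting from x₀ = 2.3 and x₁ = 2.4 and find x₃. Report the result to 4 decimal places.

2.3441

F(2.3) = -1.955900, F(2.4) = 2.657600
x₂ = 2.400000 − 2.657600·(2.400000 − 2.300000) / (2.657600 − (-1.955900)) = 2.400000 − (0.265760)/(4.613500) = 2.342395
F(2.342395) = -0.080753
x₃ = 2.342395 − (-0.080753)·(2.342395 − 2.400000) / (-0.080753 − 2.657600) = 2.342395 − (0.004652)/(-2.738353) = 2.344094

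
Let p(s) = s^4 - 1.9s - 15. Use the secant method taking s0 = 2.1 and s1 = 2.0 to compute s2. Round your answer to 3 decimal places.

p(2.1) = 0.45810, p(2.0) = -2.80000
s2 = 2.00000 − (-2.80000)·(2.00000 − 2.10000) / (-2.80000 − 0.45810) = 2.00000 − (0.28000)/(-3.25810) = 2.08594

2.086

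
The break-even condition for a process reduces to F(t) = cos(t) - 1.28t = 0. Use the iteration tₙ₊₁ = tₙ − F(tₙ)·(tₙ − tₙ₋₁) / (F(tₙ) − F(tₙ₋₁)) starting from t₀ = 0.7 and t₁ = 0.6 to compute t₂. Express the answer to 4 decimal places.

0.6304

F(0.7) = -0.131158, F(0.6) = 0.057336
t₂ = 0.600000 − 0.057336·(0.600000 − 0.700000) / (0.057336 − (-0.131158)) = 0.600000 − (-0.005734)/(0.188493) = 0.630418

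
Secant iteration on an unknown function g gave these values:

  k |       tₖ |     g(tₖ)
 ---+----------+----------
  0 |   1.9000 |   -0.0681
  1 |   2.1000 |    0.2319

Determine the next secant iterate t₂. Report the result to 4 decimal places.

t₂ = 2.1000 − 0.2319·(2.1000 − 1.9000) / (0.2319 − (-0.0681))
   = 2.1000 − (0.046380)/(0.300000) = 1.945400

1.9454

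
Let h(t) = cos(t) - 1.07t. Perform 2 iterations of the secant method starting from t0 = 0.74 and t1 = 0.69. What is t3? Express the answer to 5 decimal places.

h(0.74) = -0.0533314, h(0.69) = 0.0329460
t2 = 0.6900000 − 0.0329460·(0.6900000 − 0.7400000) / (0.0329460 − (-0.0533314)) = 0.6900000 − (-0.0016473)/(0.0862775) = 0.7090931
h(0.7090931) = 0.0002232
t3 = 0.7090931 − 0.0002232·(0.7090931 − 0.6900000) / (0.0002232 − 0.0329460) = 0.7090931 − (0.0000043)/(-0.0327229) = 0.7092233

0.70922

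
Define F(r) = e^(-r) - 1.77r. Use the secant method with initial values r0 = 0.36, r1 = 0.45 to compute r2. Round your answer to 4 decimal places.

0.3848

F(0.36) = 0.060476, F(0.45) = -0.158872
r2 = 0.450000 − (-0.158872)·(0.450000 − 0.360000) / (-0.158872 − 0.060476) = 0.450000 − (-0.014298)/(-0.219348) = 0.384814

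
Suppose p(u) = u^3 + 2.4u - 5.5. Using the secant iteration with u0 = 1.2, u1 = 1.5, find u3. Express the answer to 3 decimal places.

1.323

p(1.2) = -0.89200, p(1.5) = 1.47500
u2 = 1.50000 − 1.47500·(1.50000 − 1.20000) / (1.47500 − (-0.89200)) = 1.50000 − (0.44250)/(2.36700) = 1.31305
p(1.31305) = -0.08482
u3 = 1.31305 − (-0.08482)·(1.31305 − 1.50000) / (-0.08482 − 1.47500) = 1.31305 − (0.01586)/(-1.55982) = 1.32322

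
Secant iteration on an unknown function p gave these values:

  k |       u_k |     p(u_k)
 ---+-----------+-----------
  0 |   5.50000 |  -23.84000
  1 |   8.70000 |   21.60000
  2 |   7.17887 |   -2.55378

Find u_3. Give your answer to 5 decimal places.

u_3 = 7.17887 − (-2.55378)·(7.17887 − 8.70000) / (-2.55378 − 21.60000)
   = 7.17887 − (3.8846314)/(-24.1537800) = 7.3396991

7.33970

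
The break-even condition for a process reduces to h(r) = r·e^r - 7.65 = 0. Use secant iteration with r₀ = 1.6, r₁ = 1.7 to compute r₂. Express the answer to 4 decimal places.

1.5801

h(1.6) = 0.274852, h(1.7) = 1.655711
r₂ = 1.700000 − 1.655711·(1.700000 − 1.600000) / (1.655711 − 0.274852) = 1.700000 − (0.165571)/(1.380859) = 1.580096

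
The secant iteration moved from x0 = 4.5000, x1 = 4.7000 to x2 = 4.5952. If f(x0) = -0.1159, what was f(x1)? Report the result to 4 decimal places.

The secant line through (4.5000, -0.1159) and (4.7000, f(x1)) crosses zero at x2 = 4.5952.
So (4.5000, -0.1159), (4.7000, f(x1)), (4.5952, 0) are collinear:
f(x1) = -0.1159 · (4.7000 − 4.5952) / (4.5000 − 4.5952) = -0.1159 · (0.104800)/(-0.095200) = 0.127587

0.1276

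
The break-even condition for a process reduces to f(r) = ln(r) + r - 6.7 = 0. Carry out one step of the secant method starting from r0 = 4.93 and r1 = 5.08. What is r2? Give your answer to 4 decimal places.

f(4.93) = -0.174661, f(5.08) = 0.005311
r2 = 5.080000 − 0.005311·(5.080000 − 4.930000) / (0.005311 − (-0.174661)) = 5.080000 − (0.000797)/(0.179972) = 5.075573

5.0756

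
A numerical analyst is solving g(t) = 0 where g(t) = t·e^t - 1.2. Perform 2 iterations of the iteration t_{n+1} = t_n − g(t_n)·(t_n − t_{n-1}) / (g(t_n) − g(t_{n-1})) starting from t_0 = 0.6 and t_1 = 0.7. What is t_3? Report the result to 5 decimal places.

0.63547

g(0.6) = -0.1067287, g(0.7) = 0.2096269
t_2 = 0.7000000 − 0.2096269·(0.7000000 − 0.6000000) / (0.2096269 − (-0.1067287)) = 0.7000000 − (0.0209627)/(0.3163556) = 0.6337369
g(0.6337369) = -0.0056339
t_3 = 0.6337369 − (-0.0056339)·(0.6337369 − 0.7000000) / (-0.0056339 − 0.2096269) = 0.6337369 − (0.0003733)/(-0.2152608) = 0.6354712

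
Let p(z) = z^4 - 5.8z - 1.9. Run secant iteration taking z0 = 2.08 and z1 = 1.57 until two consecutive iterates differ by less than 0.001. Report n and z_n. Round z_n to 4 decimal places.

n = 6, z_n = 1.8948

p(2.08) = 4.753737, p(1.57) = -4.930268
z2 = 1.570000 − (-4.930268)·(-0.510000)/(-9.684005) = 1.829648;  |Δ| = 0.259648
p(1.829648) = -1.305446
z3 = 1.829648 − (-1.305446)·(0.259648)/(3.624822) = 1.923158;  |Δ| = 0.093510
p(1.923158) = 0.624865
z4 = 1.923158 − 0.624865·(0.093510)/(1.930311) = 1.892888;  |Δ| = 0.030270
p(1.892888) = -0.040681
z5 = 1.892888 − (-0.040681)·(-0.030270)/(-0.665547) = 1.894738;  |Δ| = 0.001850
p(1.894738) = -0.001143
z6 = 1.894738 − (-0.001143)·(0.001850)/(0.039538) = 1.894792;  |Δ| = 0.000054
|z6 − z5| = 0.000054 < 0.001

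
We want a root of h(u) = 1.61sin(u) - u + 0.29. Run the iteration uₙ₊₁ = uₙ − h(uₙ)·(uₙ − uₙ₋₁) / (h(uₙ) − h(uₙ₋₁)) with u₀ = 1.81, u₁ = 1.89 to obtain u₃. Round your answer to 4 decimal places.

1.8414

h(1.81) = 0.044158, h(1.89) = -0.071328
u₂ = 1.890000 − (-0.071328)·(1.890000 − 1.810000) / (-0.071328 − 0.044158) = 1.890000 − (-0.005706)/(-0.115487) = 1.840589
h(1.840589) = 0.001170
u₃ = 1.840589 − 0.001170·(1.840589 − 1.890000) / (0.001170 − (-0.071328)) = 1.840589 − (-0.000058)/(0.072499) = 1.841387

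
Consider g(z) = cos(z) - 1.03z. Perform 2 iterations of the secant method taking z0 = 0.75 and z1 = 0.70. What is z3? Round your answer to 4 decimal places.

0.7260

g(0.75) = -0.040811, g(0.70) = 0.043842
z2 = 0.700000 − 0.043842·(0.700000 − 0.750000) / (0.043842 − (-0.040811)) = 0.700000 − (-0.002192)/(0.084653) = 0.725895
g(0.725895) = 0.000234
z3 = 0.725895 − 0.000234·(0.725895 − 0.700000) / (0.000234 − 0.043842) = 0.725895 − (0.000006)/(-0.043609) = 0.726034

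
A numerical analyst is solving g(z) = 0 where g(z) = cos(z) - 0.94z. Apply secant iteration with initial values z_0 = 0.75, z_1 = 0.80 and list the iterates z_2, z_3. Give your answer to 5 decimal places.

g(0.75) = 0.0266889, g(0.80) = -0.0552933
z_2 = 0.8000000 − (-0.0552933)·(0.8000000 − 0.7500000) / (-0.0552933 − 0.0266889) = 0.8000000 − (-0.0027647)/(-0.0819822) = 0.7662772
g(0.7662772) = 0.0001966
z_3 = 0.7662772 − 0.0001966·(0.7662772 − 0.8000000) / (0.0001966 − (-0.0552933)) = 0.7662772 − (-0.0000066)/(0.0554899) = 0.7663967

0.76628, 0.76640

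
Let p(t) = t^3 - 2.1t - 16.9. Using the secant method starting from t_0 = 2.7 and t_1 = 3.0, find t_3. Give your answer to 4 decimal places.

p(2.7) = -2.887000, p(3.0) = 3.800000
t_2 = 3.000000 − 3.800000·(3.000000 − 2.700000) / (3.800000 − (-2.887000)) = 3.000000 − (1.140000)/(6.687000) = 2.829520
p(2.829520) = -0.188337
t_3 = 2.829520 − (-0.188337)·(2.829520 − 3.000000) / (-0.188337 − 3.800000) = 2.829520 − (0.032108)/(-3.988337) = 2.837570

2.8376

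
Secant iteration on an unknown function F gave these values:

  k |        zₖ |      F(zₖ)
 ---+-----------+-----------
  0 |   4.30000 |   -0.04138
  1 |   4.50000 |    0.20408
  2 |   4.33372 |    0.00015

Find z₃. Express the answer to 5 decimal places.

4.33360

z₃ = 4.33372 − 0.00015·(4.33372 − 4.50000) / (0.00015 − 0.20408)
   = 4.33372 − (-0.0000249)/(-0.2039300) = 4.3335977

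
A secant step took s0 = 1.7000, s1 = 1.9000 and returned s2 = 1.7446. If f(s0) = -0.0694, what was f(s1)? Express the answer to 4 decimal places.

0.2418

The secant line through (1.7000, -0.0694) and (1.9000, f(s1)) crosses zero at s2 = 1.7446.
So (1.7000, -0.0694), (1.9000, f(s1)), (1.7446, 0) are collinear:
f(s1) = -0.0694 · (1.9000 − 1.7446) / (1.7000 − 1.7446) = -0.0694 · (0.155400)/(-0.044600) = 0.241811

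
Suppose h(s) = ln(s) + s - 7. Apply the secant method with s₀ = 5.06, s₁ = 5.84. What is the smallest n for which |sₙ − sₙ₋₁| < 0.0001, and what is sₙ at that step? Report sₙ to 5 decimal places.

h(5.06) = -0.3186335, h(5.84) = 0.6047308
s₂ = 5.8400000 − 0.6047308·(0.7800000)/(0.9233643) = 5.3291615;  |Δ| = 0.5108385
h(5.3291615) = 0.0023554
s₃ = 5.3291615 − 0.0023554·(-0.5108385)/(-0.6023754) = 5.3271640;  |Δ| = 0.0019975
h(5.3271640) = -0.0000170
s₄ = 5.3271640 − (-0.0000170)·(-0.0019975)/(-0.0023724) = 5.3271783;  |Δ| = 0.0000143
|s₄ − s₃| = 0.0000143 < 0.0001

n = 4, sₙ = 5.32718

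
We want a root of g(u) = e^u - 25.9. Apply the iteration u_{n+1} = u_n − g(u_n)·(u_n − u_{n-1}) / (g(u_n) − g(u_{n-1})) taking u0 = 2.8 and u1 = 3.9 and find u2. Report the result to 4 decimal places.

g(2.8) = -9.455353, g(3.9) = 23.502449
u2 = 3.900000 − 23.502449·(3.900000 − 2.800000) / (23.502449 − (-9.455353)) = 3.900000 − (25.852694)/(32.957802) = 3.115582

3.1156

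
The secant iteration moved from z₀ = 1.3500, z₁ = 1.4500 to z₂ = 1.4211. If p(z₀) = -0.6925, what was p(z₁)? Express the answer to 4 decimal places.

The secant line through (1.3500, -0.6925) and (1.4500, p(z₁)) crosses zero at z₂ = 1.4211.
So (1.3500, -0.6925), (1.4500, p(z₁)), (1.4211, 0) are collinear:
p(z₁) = -0.6925 · (1.4500 − 1.4211) / (1.3500 − 1.4211) = -0.6925 · (0.028900)/(-0.071100) = 0.281480

0.2815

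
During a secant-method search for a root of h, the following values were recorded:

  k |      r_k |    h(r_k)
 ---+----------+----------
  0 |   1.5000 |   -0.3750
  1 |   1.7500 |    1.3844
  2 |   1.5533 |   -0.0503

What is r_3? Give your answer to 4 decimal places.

r_3 = 1.5533 − (-0.0503)·(1.5533 − 1.7500) / (-0.0503 − 1.3844)
   = 1.5533 − (0.009894)/(-1.434700) = 1.560196

1.5602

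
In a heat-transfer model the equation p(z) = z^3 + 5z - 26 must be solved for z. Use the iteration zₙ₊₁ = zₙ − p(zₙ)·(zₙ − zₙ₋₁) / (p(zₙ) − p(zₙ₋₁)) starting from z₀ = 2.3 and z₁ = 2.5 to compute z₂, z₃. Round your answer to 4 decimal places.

p(2.3) = -2.333000, p(2.5) = 2.125000
z₂ = 2.500000 − 2.125000·(2.500000 − 2.300000) / (2.125000 − (-2.333000)) = 2.500000 − (0.425000)/(4.458000) = 2.404666
p(2.404666) = -0.071890
z₃ = 2.404666 − (-0.071890)·(2.404666 − 2.500000) / (-0.071890 − 2.125000) = 2.404666 − (0.006854)/(-2.196890) = 2.407785

2.4047, 2.4078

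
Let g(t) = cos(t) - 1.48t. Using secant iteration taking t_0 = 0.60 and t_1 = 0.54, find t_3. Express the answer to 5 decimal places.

g(0.60) = -0.0626644, g(0.54) = 0.0585087
t_2 = 0.5400000 − 0.0585087·(0.5400000 − 0.6000000) / (0.0585087 − (-0.0626644)) = 0.5400000 − (-0.0035105)/(0.1211731) = 0.5689711
g(0.5689711) = 0.0003785
t_3 = 0.5689711 − 0.0003785·(0.5689711 − 0.5400000) / (0.0003785 − 0.0585087) = 0.5689711 − (0.0000110)/(-0.0581302) = 0.5691598

0.56916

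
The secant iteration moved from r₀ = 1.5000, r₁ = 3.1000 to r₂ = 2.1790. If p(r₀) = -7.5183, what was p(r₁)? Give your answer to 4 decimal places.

10.1979

The secant line through (1.5000, -7.5183) and (3.1000, p(r₁)) crosses zero at r₂ = 2.1790.
So (1.5000, -7.5183), (3.1000, p(r₁)), (2.1790, 0) are collinear:
p(r₁) = -7.5183 · (3.1000 − 2.1790) / (1.5000 − 2.1790) = -7.5183 · (0.921000)/(-0.679000) = 10.197871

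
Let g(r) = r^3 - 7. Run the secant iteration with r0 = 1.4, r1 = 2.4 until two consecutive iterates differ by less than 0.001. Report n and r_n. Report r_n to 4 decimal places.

n = 6, r_n = 1.9129

g(1.4) = -4.256000, g(2.4) = 6.824000
r2 = 2.400000 − 6.824000·(1.000000)/(11.080000) = 1.784116;  |Δ| = 0.615884
g(1.784116) = -1.321039
r3 = 1.784116 − (-1.321039)·(-0.615884)/(-8.145039) = 1.884005;  |Δ| = 0.099890
g(1.884005) = -0.312767
r4 = 1.884005 − (-0.312767)·(0.099890)/(1.008272) = 1.914991;  |Δ| = 0.030986
g(1.914991) = 0.022641
r5 = 1.914991 − 0.022641·(0.030986)/(0.335408) = 1.912900;  |Δ| = 0.002092
g(1.912900) = -0.000345
r6 = 1.912900 − (-0.000345)·(-0.002092)/(-0.022986) = 1.912931;  |Δ| = 0.000031
|r6 − r5| = 0.000031 < 0.001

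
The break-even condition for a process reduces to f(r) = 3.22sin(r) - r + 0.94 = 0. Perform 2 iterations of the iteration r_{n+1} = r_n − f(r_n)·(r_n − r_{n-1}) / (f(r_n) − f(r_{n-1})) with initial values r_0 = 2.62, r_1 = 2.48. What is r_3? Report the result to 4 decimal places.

2.6000

f(2.62) = -0.075598, f(2.48) = 0.438285
r_2 = 2.480000 − 0.438285·(2.480000 − 2.620000) / (0.438285 − (-0.075598)) = 2.480000 − (-0.061360)/(0.513883) = 2.599405
f(2.599405) = 0.002153
r_3 = 2.599405 − 0.002153·(2.599405 − 2.480000) / (0.002153 − 0.438285) = 2.599405 − (0.000257)/(-0.436133) = 2.599994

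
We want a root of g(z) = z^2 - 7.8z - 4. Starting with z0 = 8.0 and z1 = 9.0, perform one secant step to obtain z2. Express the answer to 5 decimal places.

8.26087

g(8.0) = -2.4000000, g(9.0) = 6.8000000
z2 = 9.0000000 − 6.8000000·(9.0000000 − 8.0000000) / (6.8000000 − (-2.4000000)) = 9.0000000 − (6.8000000)/(9.2000000) = 8.2608696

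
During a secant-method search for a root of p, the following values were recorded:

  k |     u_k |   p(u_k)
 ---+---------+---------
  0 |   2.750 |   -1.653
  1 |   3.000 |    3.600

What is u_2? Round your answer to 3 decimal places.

2.829

u_2 = 3.000 − 3.600·(3.000 − 2.750) / (3.600 − (-1.653))
   = 3.000 − (0.90000)/(5.25300) = 2.82867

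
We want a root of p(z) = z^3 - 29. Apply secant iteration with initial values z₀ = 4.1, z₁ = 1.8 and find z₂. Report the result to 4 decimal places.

p(4.1) = 39.921000, p(1.8) = -23.168000
z₂ = 1.800000 − (-23.168000)·(1.800000 − 4.100000) / (-23.168000 − 39.921000) = 1.800000 − (53.286400)/(-63.089000) = 2.644623

2.6446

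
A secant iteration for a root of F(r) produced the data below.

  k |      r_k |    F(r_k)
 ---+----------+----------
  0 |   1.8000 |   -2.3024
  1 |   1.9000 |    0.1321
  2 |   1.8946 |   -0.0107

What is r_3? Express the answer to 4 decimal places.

1.8950

r_3 = 1.8946 − (-0.0107)·(1.8946 − 1.9000) / (-0.0107 − 0.1321)
   = 1.8946 − (0.000058)/(-0.142800) = 1.895005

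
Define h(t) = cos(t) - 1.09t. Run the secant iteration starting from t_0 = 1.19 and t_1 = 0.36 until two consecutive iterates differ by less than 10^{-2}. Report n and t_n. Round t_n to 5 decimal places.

h(1.19) = -0.9254401, h(0.36) = 0.5434968
t_2 = 0.3600000 − 0.5434968·(-0.8300000)/(1.4689370) = 0.6670944;  |Δ| = 0.3070944
h(0.6670944) = 0.0584897
t_3 = 0.6670944 − 0.0584897·(0.3070944)/(-0.4850071) = 0.7041287;  |Δ| = 0.0370342
h(0.7041287) = -0.0053244
t_4 = 0.7041287 − (-0.0053244)·(0.0370342)/(-0.0638141) = 0.7010387;  |Δ| = 0.0030900
|t_4 − t_3| = 0.0030900 < 10^{-2}

n = 4, t_n = 0.70104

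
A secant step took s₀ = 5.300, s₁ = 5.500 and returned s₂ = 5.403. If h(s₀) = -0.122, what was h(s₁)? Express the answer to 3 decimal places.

The secant line through (5.300, -0.122) and (5.500, h(s₁)) crosses zero at s₂ = 5.403.
So (5.300, -0.122), (5.500, h(s₁)), (5.403, 0) are collinear:
h(s₁) = -0.122 · (5.500 − 5.403) / (5.300 − 5.403) = -0.122 · (0.09700)/(-0.10300) = 0.11489

0.115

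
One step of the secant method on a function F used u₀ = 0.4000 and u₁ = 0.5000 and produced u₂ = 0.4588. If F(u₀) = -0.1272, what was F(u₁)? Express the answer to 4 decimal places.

The secant line through (0.4000, -0.1272) and (0.5000, F(u₁)) crosses zero at u₂ = 0.4588.
So (0.4000, -0.1272), (0.5000, F(u₁)), (0.4588, 0) are collinear:
F(u₁) = -0.1272 · (0.5000 − 0.4588) / (0.4000 − 0.4588) = -0.1272 · (0.041200)/(-0.058800) = 0.089127

0.0891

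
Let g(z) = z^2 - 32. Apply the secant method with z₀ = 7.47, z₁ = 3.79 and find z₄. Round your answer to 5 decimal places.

5.65519

g(7.47) = 23.8009000, g(3.79) = -17.6359000
z₂ = 3.7900000 − (-17.6359000)·(3.7900000 − 7.4700000) / (-17.6359000 − 23.8009000) = 3.7900000 − (64.9001120)/(-41.4368000) = 5.3562433
g(5.3562433) = -3.3106573
z₃ = 5.3562433 − (-3.3106573)·(5.3562433 − 3.7900000) / (-3.3106573 − (-17.6359000)) = 5.3562433 − (-5.1852949)/(14.3252427) = 5.7182124
g(5.7182124) = 0.6979533
z₄ = 5.7182124 − 0.6979533·(5.7182124 − 5.3562433) / (0.6979533 − (-3.3106573)) = 5.7182124 − (0.2526375)/(4.0086106) = 5.6551887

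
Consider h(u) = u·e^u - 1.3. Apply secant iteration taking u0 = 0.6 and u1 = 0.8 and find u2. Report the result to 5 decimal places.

0.66017

h(0.6) = -0.2067287, h(0.8) = 0.4804327
u2 = 0.8000000 − 0.4804327·(0.8000000 − 0.6000000) / (0.4804327 − (-0.2067287)) = 0.8000000 − (0.0960865)/(0.6871615) = 0.6601689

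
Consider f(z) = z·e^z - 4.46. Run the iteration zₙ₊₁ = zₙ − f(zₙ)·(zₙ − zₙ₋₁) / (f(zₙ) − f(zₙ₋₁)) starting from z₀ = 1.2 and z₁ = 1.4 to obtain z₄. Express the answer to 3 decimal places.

f(1.2) = -0.47586, f(1.4) = 1.21728
z₂ = 1.40000 − 1.21728·(1.40000 − 1.20000) / (1.21728 − (-0.47586)) = 1.40000 − (0.24346)/(1.69314) = 1.25621
f(1.25621) = -0.04808
z₃ = 1.25621 − (-0.04808)·(1.25621 − 1.40000) / (-0.04808 − 1.21728) = 1.25621 − (0.00691)/(-1.26536) = 1.26167
f(1.26167) = -0.00462
z₄ = 1.26167 − (-0.00462)·(1.26167 − 1.25621) / (-0.00462 − (-0.04808)) = 1.26167 − (-0.00003)/(0.04347) = 1.26225

1.262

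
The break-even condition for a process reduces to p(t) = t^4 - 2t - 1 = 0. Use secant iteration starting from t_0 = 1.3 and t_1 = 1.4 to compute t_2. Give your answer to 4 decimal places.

p(1.3) = -0.743900, p(1.4) = 0.041600
t_2 = 1.400000 − 0.041600·(1.400000 − 1.300000) / (0.041600 − (-0.743900)) = 1.400000 − (0.004160)/(0.785500) = 1.394704

1.3947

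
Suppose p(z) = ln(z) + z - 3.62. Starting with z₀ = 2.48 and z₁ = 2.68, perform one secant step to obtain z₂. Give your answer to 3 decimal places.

p(2.48) = -0.23174, p(2.68) = 0.04582
z₂ = 2.68000 − 0.04582·(2.68000 − 2.48000) / (0.04582 − (-0.23174)) = 2.68000 − (0.00916)/(0.27756) = 2.64699

2.647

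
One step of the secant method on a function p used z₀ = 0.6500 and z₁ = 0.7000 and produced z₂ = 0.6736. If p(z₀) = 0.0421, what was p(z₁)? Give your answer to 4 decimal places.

-0.0471

The secant line through (0.6500, 0.0421) and (0.7000, p(z₁)) crosses zero at z₂ = 0.6736.
So (0.6500, 0.0421), (0.7000, p(z₁)), (0.6736, 0) are collinear:
p(z₁) = 0.0421 · (0.7000 − 0.6736) / (0.6500 − 0.6736) = 0.0421 · (0.026400)/(-0.023600) = -0.047095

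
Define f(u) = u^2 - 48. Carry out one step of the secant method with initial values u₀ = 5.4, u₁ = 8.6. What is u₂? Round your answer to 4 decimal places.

6.7457

f(5.4) = -18.840000, f(8.6) = 25.960000
u₂ = 8.600000 − 25.960000·(8.600000 − 5.400000) / (25.960000 − (-18.840000)) = 8.600000 − (83.072000)/(44.800000) = 6.745714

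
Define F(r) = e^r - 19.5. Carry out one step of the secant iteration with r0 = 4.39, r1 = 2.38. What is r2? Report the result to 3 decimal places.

F(4.39) = 61.14042, F(2.38) = -8.69510
r2 = 2.38000 − (-8.69510)·(2.38000 − 4.39000) / (-8.69510 − 61.14042) = 2.38000 − (17.47715)/(-69.83552) = 2.63026

2.630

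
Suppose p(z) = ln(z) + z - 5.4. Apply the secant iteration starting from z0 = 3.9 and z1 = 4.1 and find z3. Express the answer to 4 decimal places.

p(3.9) = -0.139023, p(4.1) = 0.110987
z2 = 4.100000 − 0.110987·(4.100000 − 3.900000) / (0.110987 − (-0.139023)) = 4.100000 − (0.022197)/(0.250010) = 4.011214
p(4.011214) = 0.000308
z3 = 4.011214 − 0.000308·(4.011214 − 4.100000) / (0.000308 − 0.110987) = 4.011214 − (-0.000027)/(-0.110679) = 4.010967

4.0110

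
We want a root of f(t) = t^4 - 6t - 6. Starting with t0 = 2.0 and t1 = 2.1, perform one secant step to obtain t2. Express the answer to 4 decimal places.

f(2.0) = -2.000000, f(2.1) = 0.848100
t2 = 2.100000 − 0.848100·(2.100000 − 2.000000) / (0.848100 − (-2.000000)) = 2.100000 − (0.084810)/(2.848100) = 2.070222

2.0702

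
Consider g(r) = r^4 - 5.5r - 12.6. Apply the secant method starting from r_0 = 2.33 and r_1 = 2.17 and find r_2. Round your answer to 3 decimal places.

2.229

g(2.33) = 4.05796, g(2.17) = -2.36126
r_2 = 2.17000 − (-2.36126)·(2.17000 − 2.33000) / (-2.36126 − 4.05796) = 2.17000 − (0.37780)/(-6.41922) = 2.22885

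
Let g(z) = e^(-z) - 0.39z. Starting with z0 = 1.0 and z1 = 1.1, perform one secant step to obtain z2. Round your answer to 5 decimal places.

g(1.0) = -0.0221206, g(1.1) = -0.0961289
z2 = 1.1000000 − (-0.0961289)·(1.1000000 − 1.0000000) / (-0.0961289 − (-0.0221206)) = 1.1000000 − (-0.0096129)/(-0.0740084) = 0.9701107

0.97011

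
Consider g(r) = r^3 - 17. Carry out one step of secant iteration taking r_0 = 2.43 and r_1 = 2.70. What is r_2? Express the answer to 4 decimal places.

g(2.43) = -2.651093, g(2.70) = 2.683000
r_2 = 2.700000 − 2.683000·(2.700000 − 2.430000) / (2.683000 − (-2.651093)) = 2.700000 − (0.724410)/(5.334093) = 2.564192

2.5642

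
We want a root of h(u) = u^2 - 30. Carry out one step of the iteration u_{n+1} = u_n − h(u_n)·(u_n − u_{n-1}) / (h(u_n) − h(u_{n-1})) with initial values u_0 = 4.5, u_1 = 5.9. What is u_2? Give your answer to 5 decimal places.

h(4.5) = -9.7500000, h(5.9) = 4.8100000
u_2 = 5.9000000 − 4.8100000·(5.9000000 − 4.5000000) / (4.8100000 − (-9.7500000)) = 5.9000000 − (6.7340000)/(14.5600000) = 5.4375000

5.43750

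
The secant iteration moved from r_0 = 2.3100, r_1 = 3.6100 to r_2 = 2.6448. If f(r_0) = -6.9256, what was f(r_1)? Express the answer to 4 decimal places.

19.9659

The secant line through (2.3100, -6.9256) and (3.6100, f(r_1)) crosses zero at r_2 = 2.6448.
So (2.3100, -6.9256), (3.6100, f(r_1)), (2.6448, 0) are collinear:
f(r_1) = -6.9256 · (3.6100 − 2.6448) / (2.3100 − 2.6448) = -6.9256 · (0.965200)/(-0.334800) = 19.965917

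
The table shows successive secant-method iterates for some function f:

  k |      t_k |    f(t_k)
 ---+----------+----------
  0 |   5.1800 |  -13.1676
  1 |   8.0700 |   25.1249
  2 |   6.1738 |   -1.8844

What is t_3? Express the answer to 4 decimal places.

6.3061

t_3 = 6.1738 − (-1.8844)·(6.1738 − 8.0700) / (-1.8844 − 25.1249)
   = 6.1738 − (3.573199)/(-27.009300) = 6.306095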